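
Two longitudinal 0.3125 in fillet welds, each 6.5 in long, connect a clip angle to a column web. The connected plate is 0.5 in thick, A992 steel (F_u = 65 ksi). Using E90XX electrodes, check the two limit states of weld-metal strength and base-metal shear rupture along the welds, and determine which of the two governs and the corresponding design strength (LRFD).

φR_n ≈ 116 kips (weld metal governs)

E90XX → F_EXX = 90 ksi.
t_e = 0.707 × 0.3125 = 0.2209 in; L = 13 in.
Weld metal: φR_n = 0.75 × 0.6 × 90 × 0.2209 × 13 = 116.3 kips.
Base metal (shear rupture): φR_n = 0.75 × 0.6 × 65 × 0.5 × 13 = 190.1 kips.
Governing: weld metal.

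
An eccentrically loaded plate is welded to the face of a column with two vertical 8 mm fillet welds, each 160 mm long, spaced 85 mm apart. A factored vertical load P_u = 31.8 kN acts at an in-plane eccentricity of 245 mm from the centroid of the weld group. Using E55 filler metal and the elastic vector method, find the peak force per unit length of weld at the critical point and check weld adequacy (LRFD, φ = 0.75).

f_max ≈ 613 N/mm; adequate

E55XX → F_EXX = 550 MPa.
Total weld length L_w = 320 mm. Treat welds as unit-width lines.
Polar moment about centroid: J = 2[d³/12 + d(b/2)²] = 2[160³/12 + 160×42.5²] = 1261000 mm³.
Direct shear f_v = P/L_w = 31.8×10³ / 320 = 99.38 N/mm (vertical).
Torsion M = P·e = 31.8×10³ × 245 = 7791000 N·mm.
Critical point at (x, y) = (42.5, 80) from centroid. f_tx = M·y/J = 494.4 N/mm; f_ty = M·x/J = 262.7 N/mm.
Resultant f_max = √[f_tx² + (f_v + f_ty)²] = √[494.4² + (99.38 + 262.7)²] = 612.8 N/mm.
Capacity per unit length: φr_n = 0.75 × 0.6 × 550 × (0.707 × 8) = 1400 N/mm.
612.8 ≤ 1400 → adequate.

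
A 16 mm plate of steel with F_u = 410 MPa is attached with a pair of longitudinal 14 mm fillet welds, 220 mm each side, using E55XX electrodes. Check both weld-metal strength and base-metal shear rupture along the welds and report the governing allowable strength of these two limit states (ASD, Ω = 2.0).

E55XX → F_EXX = 550 MPa.
t_e = 0.707 × 14 = 9.898 mm; L = 440 mm.
Weld metal: R_n/Ω = (1/2.0) × 0.6 × 550 × 9.898 × 440 × 10⁻³ = 718.6 kN.
Base metal (shear rupture): R_n/Ω = (1/2.0) × 0.6 × 410 × 16 × 440 × 10⁻³ = 865.9 kN.
Governing: weld metal.

R_n/Ω ≈ 719 kN (weld metal governs)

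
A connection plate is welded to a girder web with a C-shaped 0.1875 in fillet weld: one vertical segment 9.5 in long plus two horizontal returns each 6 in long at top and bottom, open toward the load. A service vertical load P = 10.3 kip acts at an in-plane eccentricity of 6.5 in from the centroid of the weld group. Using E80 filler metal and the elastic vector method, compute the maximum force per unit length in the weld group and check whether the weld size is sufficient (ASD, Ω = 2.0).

f_max ≈ 1.38 kip/in; adequate

E80XX → F_EXX = 80 ksi.
Total weld length L_w = 21.5 in. Treat welds as unit-width lines.
Centroid: x̄ = 2×6×3 / 21.5 = 1.674 in from the vertical weld.
Polar moment about centroid: J = I_x + I_y = [9.5³/12 + 2×6×4.75²] + [9.5×1.674² + 2(6³/12 + 6×1.326²)] = 425.9 in³.
Direct shear f_v = P/L_w = 10.3 / 21.5 = 0.4791 kip/in (vertical).
Torsion M = P·e = 10.3 × 6.5 = 66.95 kip·in.
Critical point at (x, y) = (4.326, 4.75) from centroid. f_tx = M·y/J = 0.7467 kip/in; f_ty = M·x/J = 0.6799 kip/in.
Resultant f_max = √[f_tx² + (f_v + f_ty)²] = √[0.7467² + (0.4791 + 0.6799)²] = 1.379 kip/in.
Capacity per unit length: r_n/Ω = (1/2.0) × 0.6 × 80 × (0.707 × 0.1875) = 3.181 kip/in.
1.379 ≤ 3.181 → adequate.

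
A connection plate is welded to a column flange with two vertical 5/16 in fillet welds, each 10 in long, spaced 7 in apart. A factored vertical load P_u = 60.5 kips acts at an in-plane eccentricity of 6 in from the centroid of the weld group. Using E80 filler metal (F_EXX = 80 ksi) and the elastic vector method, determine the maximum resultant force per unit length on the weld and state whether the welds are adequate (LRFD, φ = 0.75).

f_max ≈ 7.54 kip/in; adequate

Total weld length L_w = 20 in. Treat welds as unit-width lines.
Polar moment about centroid: J = 2[d³/12 + d(b/2)²] = 2[10³/12 + 10×3.5²] = 411.7 in³.
Direct shear f_v = P/L_w = 60.5 / 20 = 3.025 kip/in (vertical).
Torsion M = P·e = 60.5 × 6 = 363 kip·in.
Critical point at (x, y) = (3.5, 5) from centroid. f_tx = M·y/J = 4.409 kip/in; f_ty = M·x/J = 3.086 kip/in.
Resultant f_max = √[f_tx² + (f_v + f_ty)²] = √[4.409² + (3.025 + 3.086)²] = 7.536 kip/in.
Capacity per unit length: φr_n = 0.75 × 0.6 × 80 × (0.707 × 0.3125) = 7.954 kip/in.
7.536 ≤ 7.954 → adequate.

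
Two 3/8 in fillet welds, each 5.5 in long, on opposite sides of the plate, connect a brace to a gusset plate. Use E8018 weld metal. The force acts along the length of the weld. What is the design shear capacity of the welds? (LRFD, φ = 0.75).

φR_n ≈ 105 kips

E80XX → F_EXX = 80 ksi.
Effective throat t_e = 0.707 × 0.375 = 0.2651 in.
Total length L = 11 in; A_we = 0.2651 × 11 = 2.916 in².
F_nw = 0.6 F_EXX = 0.6 × 80 = 48 ksi.
φR_n = 0.75 × 48 × 2.916 = 105 kips.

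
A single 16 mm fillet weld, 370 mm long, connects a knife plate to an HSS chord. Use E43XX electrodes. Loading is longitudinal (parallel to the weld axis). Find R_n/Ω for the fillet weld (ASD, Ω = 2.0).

R_n/Ω ≈ 540 kN

E43XX → F_EXX = 430 MPa.
Effective throat t_e = 0.707 × 16 = 11.31 mm.
Total length L = 370 mm; A_we = 11.31 × 370 = 4185 mm².
F_nw = 0.6 F_EXX = 0.6 × 430 = 258 MPa.
R_n = 258 × 4185 × 10⁻³ = 1080 kN; R_n/Ω = 1080/2.0 = 539.9 kN.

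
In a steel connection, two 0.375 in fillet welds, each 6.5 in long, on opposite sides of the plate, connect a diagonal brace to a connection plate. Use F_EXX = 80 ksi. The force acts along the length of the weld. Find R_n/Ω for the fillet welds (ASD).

Effective throat t_e = 0.707 × 0.375 = 0.2651 in.
Total length L = 13 in; A_we = 0.2651 × 13 = 3.447 in².
F_nw = 0.6 F_EXX = 0.6 × 80 = 48 ksi.
R_n = 48 × 3.447 = 165.4 kips; R_n/Ω = 165.4/2.0 = 82.72 kips.

R_n/Ω ≈ 82.7 kips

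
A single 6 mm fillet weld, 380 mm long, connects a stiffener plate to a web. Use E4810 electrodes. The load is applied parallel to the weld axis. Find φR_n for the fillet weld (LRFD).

E48XX → F_EXX = 480 MPa.
Effective throat t_e = 0.707 × 6 = 4.242 mm.
Total length L = 380 mm; A_we = 4.242 × 380 = 1612 mm².
F_nw = 0.6 F_EXX = 0.6 × 480 = 288 MPa.
φR_n = 0.75 × 288 × 1612 × 10⁻³ = 348.2 kN.

φR_n ≈ 348 kN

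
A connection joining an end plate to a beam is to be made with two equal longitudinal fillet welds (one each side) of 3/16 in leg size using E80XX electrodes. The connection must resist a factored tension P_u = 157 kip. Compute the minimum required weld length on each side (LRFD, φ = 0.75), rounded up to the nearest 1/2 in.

L = 16.5 in on each side

E80XX → F_EXX = 80 ksi.
Throat t_e = 0.707 × 0.1875 = 0.1326 in.
φr_n = 0.75 × 0.6 × 80 × 0.1326 = 4.772 kip/in.
L_req = P_u / φr_n = 157 / 4.772 = 32.9 in total.
Per side: 32.9 / 2 = 16.45 in.
Round up → use L = 16.5 in on each side.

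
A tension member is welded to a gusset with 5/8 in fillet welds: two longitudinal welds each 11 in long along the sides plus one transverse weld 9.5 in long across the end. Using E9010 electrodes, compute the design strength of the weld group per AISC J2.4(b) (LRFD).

φR_n ≈ 590 kips

E90XX → F_EXX = 90 ksi.
t_e = 0.707 × 0.625 = 0.4419 in.
R_nwl = 0.6 × 90 × 0.4419 × 22 = 524.9 kips (longitudinal, 2 welds).
R_nwt = 0.6 × 90 × 0.4419 × 9.5 = 226.7 kips (transverse, base value).
(i) R_nwl + R_nwt = 751.6 kips; (ii) 0.85 R_nwl + 1.5 R_nwt = 786.2 kips.
R_n = max = 786.2 kips [governs: (ii)]; φR_n = 589.7 kips.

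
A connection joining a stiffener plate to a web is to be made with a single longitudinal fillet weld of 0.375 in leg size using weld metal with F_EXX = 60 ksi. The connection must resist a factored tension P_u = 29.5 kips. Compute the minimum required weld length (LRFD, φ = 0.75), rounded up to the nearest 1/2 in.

L = 4.5 in

Throat t_e = 0.707 × 0.375 = 0.2651 in.
φr_n = 0.75 × 0.6 × 60 × 0.2651 = 7.158 kips/in.
L_req = P_u / φr_n = 29.5 / 7.158 = 4.121 in total.
Round up → use L = 4.5 in.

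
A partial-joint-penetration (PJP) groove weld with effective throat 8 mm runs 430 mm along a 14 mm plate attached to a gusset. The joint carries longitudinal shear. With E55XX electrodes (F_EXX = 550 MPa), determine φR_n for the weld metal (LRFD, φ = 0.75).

φR_n ≈ 851 kN

Effective throat (given) t_e = 8 mm.
A_we = 8 × 430 = 3440 mm².
F_nw = 0.6 F_EXX = 330 MPa.
φR_n = 0.75 × 330 × 3440 × 10⁻³ = 851.4 kN.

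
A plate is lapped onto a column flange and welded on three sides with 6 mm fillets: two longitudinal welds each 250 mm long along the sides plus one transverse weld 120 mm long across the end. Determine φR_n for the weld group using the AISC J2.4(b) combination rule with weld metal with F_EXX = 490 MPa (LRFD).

φR_n ≈ 580 kN

t_e = 0.707 × 6 = 4.242 mm.
R_nwl = 0.6 × 490 × 4.242 × 500 × 10⁻³ = 623.6 kN (longitudinal, 2 welds).
R_nwt = 0.6 × 490 × 4.242 × 120 × 10⁻³ = 149.7 kN (transverse, base value).
(i) R_nwl + R_nwt = 773.2 kN; (ii) 0.85 R_nwl + 1.5 R_nwt = 754.5 kN.
R_n = max = 773.2 kN [governs: (i)]; φR_n = 579.9 kN.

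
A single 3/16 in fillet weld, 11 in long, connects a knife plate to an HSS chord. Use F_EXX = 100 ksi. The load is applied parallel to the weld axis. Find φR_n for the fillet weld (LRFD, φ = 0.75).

Effective throat t_e = 0.707 × 0.1875 = 0.1326 in.
Total length L = 11 in; A_we = 0.1326 × 11 = 1.458 in².
F_nw = 0.6 F_EXX = 0.6 × 100 = 60 ksi.
φR_n = 0.75 × 60 × 1.458 = 65.62 kips.

φR_n ≈ 65.6 kips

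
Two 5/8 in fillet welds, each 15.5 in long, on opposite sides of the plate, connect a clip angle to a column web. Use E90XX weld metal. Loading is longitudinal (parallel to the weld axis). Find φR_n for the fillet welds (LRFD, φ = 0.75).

φR_n ≈ 555 kips

E90XX → F_EXX = 90 ksi.
Effective throat t_e = 0.707 × 0.625 = 0.4419 in.
Total length L = 31 in; A_we = 0.4419 × 31 = 13.7 in².
F_nw = 0.6 F_EXX = 0.6 × 90 = 54 ksi.
φR_n = 0.75 × 54 × 13.7 = 554.8 kips.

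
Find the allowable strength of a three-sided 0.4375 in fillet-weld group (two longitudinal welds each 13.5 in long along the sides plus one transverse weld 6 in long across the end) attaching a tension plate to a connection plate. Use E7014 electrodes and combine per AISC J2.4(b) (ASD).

E70XX → F_EXX = 70 ksi.
t_e = 0.707 × 0.4375 = 0.3093 in.
R_nwl = 0.6 × 70 × 0.3093 × 27 = 350.8 kip (longitudinal, 2 welds).
R_nwt = 0.6 × 70 × 0.3093 × 6 = 77.95 kip (transverse, base value).
(i) R_nwl + R_nwt = 428.7 kip; (ii) 0.85 R_nwl + 1.5 R_nwt = 415.1 kip.
R_n = max = 428.7 kip [governs: (i)]; R_n/Ω = 214.4 kip.

R_n/Ω ≈ 214 kip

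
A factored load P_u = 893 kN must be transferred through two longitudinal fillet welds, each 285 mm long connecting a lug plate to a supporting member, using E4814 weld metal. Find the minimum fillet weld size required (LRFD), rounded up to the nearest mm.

E48XX → F_EXX = 480 MPa.
Total weld length L = 570 mm.
Required throat t_e = P_u / (φ × 0.6 F_EXX × L) = 893 / (0.75 × 0.6 × 480 × 570 × 10⁻³) = 7.253 mm.
Required leg w = t_e / 0.707 = 10.26 mm → use 11 mm.

w = 11 mm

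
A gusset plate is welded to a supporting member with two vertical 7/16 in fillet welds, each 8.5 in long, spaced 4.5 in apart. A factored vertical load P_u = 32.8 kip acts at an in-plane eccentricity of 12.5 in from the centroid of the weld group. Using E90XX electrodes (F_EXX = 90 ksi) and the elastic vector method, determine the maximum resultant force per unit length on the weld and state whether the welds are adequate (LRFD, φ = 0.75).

Total weld length L_w = 17 in. Treat welds as unit-width lines.
Polar moment about centroid: J = 2[d³/12 + d(b/2)²] = 2[8.5³/12 + 8.5×2.25²] = 188.4 in³.
Direct shear f_v = P/L_w = 32.8 / 17 = 1.929 kip/in (vertical).
Torsion M = P·e = 32.8 × 12.5 = 410 kip·in.
Critical point at (x, y) = (2.25, 4.25) from centroid. f_tx = M·y/J = 9.248 kip/in; f_ty = M·x/J = 4.896 kip/in.
Resultant f_max = √[f_tx² + (f_v + f_ty)²] = √[9.248² + (1.929 + 4.896)²] = 11.49 kip/in.
Capacity per unit length: φr_n = 0.75 × 0.6 × 90 × (0.707 × 0.4375) = 12.53 kip/in.
11.49 ≤ 12.53 → adequate.

f_max ≈ 11.5 kip/in; adequate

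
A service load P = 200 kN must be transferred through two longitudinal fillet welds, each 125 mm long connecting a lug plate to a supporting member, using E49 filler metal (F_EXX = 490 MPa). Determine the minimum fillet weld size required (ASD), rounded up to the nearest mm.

w = 8 mm

Total weld length L = 250 mm.
Required throat t_e = P × Ω / (0.6 F_EXX × L) = 200 × 2.0 / (0.6 × 490 × 250 × 10⁻³) = 5.442 mm.
Required leg w = t_e / 0.707 = 7.698 mm → use 8 mm.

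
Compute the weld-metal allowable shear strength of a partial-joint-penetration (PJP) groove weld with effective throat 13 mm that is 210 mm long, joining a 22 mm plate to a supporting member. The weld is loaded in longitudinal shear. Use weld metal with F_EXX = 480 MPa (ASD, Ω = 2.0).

Effective throat (given) t_e = 13 mm.
A_we = 13 × 210 = 2730 mm².
F_nw = 0.6 F_EXX = 288 MPa.
R_n/Ω = (288 × 2730) / 2.0 × 10⁻³ = 393.1 kN.

R_n/Ω ≈ 393 kN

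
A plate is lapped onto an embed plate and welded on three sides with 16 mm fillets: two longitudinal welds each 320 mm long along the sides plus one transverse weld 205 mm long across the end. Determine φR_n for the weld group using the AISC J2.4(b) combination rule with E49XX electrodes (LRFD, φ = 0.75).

E49XX → F_EXX = 490 MPa.
t_e = 0.707 × 16 = 11.31 mm.
R_nwl = 0.6 × 490 × 11.31 × 640 × 10⁻³ = 2128 kN (longitudinal, 2 welds).
R_nwt = 0.6 × 490 × 11.31 × 205 × 10⁻³ = 681.8 kN (transverse, base value).
(i) R_nwl + R_nwt = 2810 kN; (ii) 0.85 R_nwl + 1.5 R_nwt = 2832 kN.
R_n = max = 2832 kN [governs: (ii)]; φR_n = 2124 kN.

φR_n ≈ 2120 kN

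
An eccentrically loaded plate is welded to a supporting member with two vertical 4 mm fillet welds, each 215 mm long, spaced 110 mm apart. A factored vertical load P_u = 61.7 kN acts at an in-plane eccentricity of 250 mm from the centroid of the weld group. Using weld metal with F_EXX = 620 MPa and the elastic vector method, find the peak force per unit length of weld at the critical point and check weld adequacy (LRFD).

f_max ≈ 707 N/mm; adequate

Total weld length L_w = 430 mm. Treat welds as unit-width lines.
Polar moment about centroid: J = 2[d³/12 + d(b/2)²] = 2[215³/12 + 215×55²] = 2957000 mm³.
Direct shear f_v = P/L_w = 61.7×10³ / 430 = 143.5 N/mm (vertical).
Torsion M = P·e = 61.7×10³ × 250 = 15425000 N·mm.
Critical point at (x, y) = (55, 107.5) from centroid. f_tx = M·y/J = 560.7 N/mm; f_ty = M·x/J = 286.9 N/mm.
Resultant f_max = √[f_tx² + (f_v + f_ty)²] = √[560.7² + (143.5 + 286.9)²] = 706.9 N/mm.
Capacity per unit length: φr_n = 0.75 × 0.6 × 620 × (0.707 × 4) = 789 N/mm.
706.9 ≤ 789 → adequate.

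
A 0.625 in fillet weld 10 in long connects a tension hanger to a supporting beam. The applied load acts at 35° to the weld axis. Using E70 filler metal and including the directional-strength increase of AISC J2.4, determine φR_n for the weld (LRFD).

E70XX → F_EXX = 70 ksi.
t_e = 0.707 × 0.625 = 0.4419 in; A_we = 0.4419 × 10 = 4.419 in².
Directional factor: 1.0 + 0.5 sin^1.5(35°) = 1.217.
F_nw = 0.6 × 70 × 1.217 = 51.12 ksi.
φR_n = 0.75 × 51.12 × 4.419 = 169.4 kip.

φR_n ≈ 169 kip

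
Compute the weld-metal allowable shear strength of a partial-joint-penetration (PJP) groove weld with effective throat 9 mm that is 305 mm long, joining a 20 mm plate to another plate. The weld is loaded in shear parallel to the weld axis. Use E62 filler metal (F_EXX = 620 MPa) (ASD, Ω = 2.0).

R_n/Ω ≈ 511 kN

Effective throat (given) t_e = 9 mm.
A_we = 9 × 305 = 2745 mm².
F_nw = 0.6 F_EXX = 372 MPa.
R_n/Ω = (372 × 2745) / 2.0 × 10⁻³ = 510.6 kN.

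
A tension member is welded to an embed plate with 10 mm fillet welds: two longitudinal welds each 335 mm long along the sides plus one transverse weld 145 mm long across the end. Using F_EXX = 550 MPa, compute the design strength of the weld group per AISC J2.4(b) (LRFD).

t_e = 0.707 × 10 = 7.07 mm.
R_nwl = 0.6 × 550 × 7.07 × 670 × 10⁻³ = 1563 kN (longitudinal, 2 welds).
R_nwt = 0.6 × 550 × 7.07 × 145 × 10⁻³ = 338.3 kN (transverse, base value).
(i) R_nwl + R_nwt = 1901 kN; (ii) 0.85 R_nwl + 1.5 R_nwt = 1836 kN.
R_n = max = 1901 kN [governs: (i)]; φR_n = 1426 kN.

φR_n ≈ 1430 kN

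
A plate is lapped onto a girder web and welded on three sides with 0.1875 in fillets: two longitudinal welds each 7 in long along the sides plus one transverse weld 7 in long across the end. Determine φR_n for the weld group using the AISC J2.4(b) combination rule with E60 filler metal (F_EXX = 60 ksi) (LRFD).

φR_n ≈ 80.2 kip

t_e = 0.707 × 0.1875 = 0.1326 in.
R_nwl = 0.6 × 60 × 0.1326 × 14 = 66.81 kip (longitudinal, 2 welds).
R_nwt = 0.6 × 60 × 0.1326 × 7 = 33.41 kip (transverse, base value).
(i) R_nwl + R_nwt = 100.2 kip; (ii) 0.85 R_nwl + 1.5 R_nwt = 106.9 kip.
R_n = max = 106.9 kip [governs: (ii)]; φR_n = 80.17 kip.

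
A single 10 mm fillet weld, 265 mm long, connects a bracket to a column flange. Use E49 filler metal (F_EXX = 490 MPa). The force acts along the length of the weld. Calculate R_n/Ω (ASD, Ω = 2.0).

Effective throat t_e = 0.707 × 10 = 7.07 mm.
Total length L = 265 mm; A_we = 7.07 × 265 = 1874 mm².
F_nw = 0.6 F_EXX = 0.6 × 490 = 294 MPa.
R_n = 294 × 1874 × 10⁻³ = 550.8 kN; R_n/Ω = 550.8/2.0 = 275.4 kN.

R_n/Ω ≈ 275 kN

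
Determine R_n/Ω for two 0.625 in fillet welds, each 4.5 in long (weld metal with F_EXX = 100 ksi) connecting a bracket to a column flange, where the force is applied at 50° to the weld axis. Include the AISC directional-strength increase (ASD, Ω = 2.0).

R_n/Ω ≈ 159 kip

t_e = 0.707 × 0.625 = 0.4419 in; A_we = 0.4419 × 9 = 3.977 in².
Directional factor: 1.0 + 0.5 sin^1.5(50°) = 1.335.
F_nw = 0.6 × 100 × 1.335 = 80.11 ksi.
R_n/Ω = (80.11 × 3.977) / 2.0 = 159.3 kip.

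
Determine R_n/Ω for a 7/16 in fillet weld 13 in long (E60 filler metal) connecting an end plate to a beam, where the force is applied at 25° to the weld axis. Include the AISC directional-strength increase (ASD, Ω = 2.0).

E60XX → F_EXX = 60 ksi.
t_e = 0.707 × 0.4375 = 0.3093 in; A_we = 0.3093 × 13 = 4.021 in².
Directional factor: 1.0 + 0.5 sin^1.5(25°) = 1.137.
F_nw = 0.6 × 60 × 1.137 = 40.95 ksi.
R_n/Ω = (40.95 × 4.021) / 2.0 = 82.32 kip.

R_n/Ω ≈ 82.3 kip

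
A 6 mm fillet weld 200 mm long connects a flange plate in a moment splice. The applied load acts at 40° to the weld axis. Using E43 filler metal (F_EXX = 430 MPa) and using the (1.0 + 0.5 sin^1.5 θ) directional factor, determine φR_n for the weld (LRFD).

φR_n ≈ 206 kN

t_e = 0.707 × 6 = 4.242 mm; A_we = 4.242 × 200 = 848.4 mm².
Directional factor: 1.0 + 0.5 sin^1.5(40°) = 1.258.
F_nw = 0.6 × 430 × 1.258 = 324.5 MPa.
φR_n = 0.75 × 324.5 × 848.4 × 10⁻³ = 206.5 kN.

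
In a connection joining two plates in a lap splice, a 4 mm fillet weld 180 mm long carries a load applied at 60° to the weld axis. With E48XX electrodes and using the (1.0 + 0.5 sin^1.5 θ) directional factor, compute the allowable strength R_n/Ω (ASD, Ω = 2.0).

E48XX → F_EXX = 480 MPa.
t_e = 0.707 × 4 = 2.828 mm; A_we = 2.828 × 180 = 509 mm².
Directional factor: 1.0 + 0.5 sin^1.5(60°) = 1.403.
F_nw = 0.6 × 480 × 1.403 = 404.1 MPa.
R_n/Ω = (404.1 × 509) / 2.0 × 10⁻³ = 102.8 kN.

R_n/Ω ≈ 103 kN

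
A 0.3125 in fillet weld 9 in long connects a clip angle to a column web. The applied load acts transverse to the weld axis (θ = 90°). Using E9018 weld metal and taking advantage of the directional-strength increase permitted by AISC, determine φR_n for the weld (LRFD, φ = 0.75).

φR_n ≈ 121 kip

E90XX → F_EXX = 90 ksi.
t_e = 0.707 × 0.3125 = 0.2209 in; A_we = 0.2209 × 9 = 1.988 in².
Directional factor: 1.0 + 0.5 sin^1.5(90°) = 1.5.
F_nw = 0.6 × 90 × 1.5 = 81 ksi.
φR_n = 0.75 × 81 × 1.988 = 120.8 kip.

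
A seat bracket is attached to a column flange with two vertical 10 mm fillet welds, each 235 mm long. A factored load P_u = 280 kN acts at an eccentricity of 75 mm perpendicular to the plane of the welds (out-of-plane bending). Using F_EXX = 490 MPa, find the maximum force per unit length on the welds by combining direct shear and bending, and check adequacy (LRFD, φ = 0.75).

f_max ≈ 1290 N/mm; adequate

L_w = 2 × 235 = 470 mm; section modulus (unit throat) S = 2 × L²/6 = 18410 mm².
Direct shear f_v = P/L_w = 280×10³/470 = 595.7 N/mm.
Moment M = P × e = 280×10³ × 75 = 21000000 N·mm; bending f_b = M/S = 1141 N/mm.
f_max = √(f_v² + f_b²) = √(595.7² + 1141²) = 1287 N/mm.
φr_n = 0.75 × 0.6 × 490 × (0.707 × 10) = 1559 N/mm → adequate.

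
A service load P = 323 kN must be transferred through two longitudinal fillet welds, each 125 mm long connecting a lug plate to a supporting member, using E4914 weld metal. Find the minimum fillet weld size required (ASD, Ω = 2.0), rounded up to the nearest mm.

w = 13 mm

E49XX → F_EXX = 490 MPa.
Total weld length L = 250 mm.
Required throat t_e = P × Ω / (0.6 F_EXX × L) = 323 × 2.0 / (0.6 × 490 × 250 × 10⁻³) = 8.789 mm.
Required leg w = t_e / 0.707 = 12.43 mm → use 13 mm.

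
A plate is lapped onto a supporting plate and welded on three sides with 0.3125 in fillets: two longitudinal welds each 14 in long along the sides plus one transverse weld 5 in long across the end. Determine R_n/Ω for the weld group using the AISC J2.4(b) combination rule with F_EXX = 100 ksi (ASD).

R_n/Ω ≈ 219 kip

t_e = 0.707 × 0.3125 = 0.2209 in.
R_nwl = 0.6 × 100 × 0.2209 × 28 = 371.2 kip (longitudinal, 2 welds).
R_nwt = 0.6 × 100 × 0.2209 × 5 = 66.28 kip (transverse, base value).
(i) R_nwl + R_nwt = 437.5 kip; (ii) 0.85 R_nwl + 1.5 R_nwt = 414.9 kip.
R_n = max = 437.5 kip [governs: (i)]; R_n/Ω = 218.7 kip.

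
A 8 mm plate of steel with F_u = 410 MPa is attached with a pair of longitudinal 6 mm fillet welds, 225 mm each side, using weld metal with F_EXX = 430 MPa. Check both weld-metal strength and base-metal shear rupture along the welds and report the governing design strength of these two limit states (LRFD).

φR_n ≈ 369 kN (weld metal governs)

t_e = 0.707 × 6 = 4.242 mm; L = 450 mm.
Weld metal: φR_n = 0.75 × 0.6 × 430 × 4.242 × 450 × 10⁻³ = 369.4 kN.
Base metal (shear rupture): φR_n = 0.75 × 0.6 × 410 × 8 × 450 × 10⁻³ = 664.2 kN.
Governing: weld metal.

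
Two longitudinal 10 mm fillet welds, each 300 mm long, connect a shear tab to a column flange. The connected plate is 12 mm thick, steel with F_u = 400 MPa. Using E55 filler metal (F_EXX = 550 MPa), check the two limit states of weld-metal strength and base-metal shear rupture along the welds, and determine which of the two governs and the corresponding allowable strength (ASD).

t_e = 0.707 × 10 = 7.07 mm; L = 600 mm.
Weld metal: R_n/Ω = (1/2.0) × 0.6 × 550 × 7.07 × 600 × 10⁻³ = 699.9 kN.
Base metal (shear rupture): R_n/Ω = (1/2.0) × 0.6 × 400 × 12 × 600 × 10⁻³ = 864 kN.
Governing: weld metal.

R_n/Ω ≈ 700 kN (weld metal governs)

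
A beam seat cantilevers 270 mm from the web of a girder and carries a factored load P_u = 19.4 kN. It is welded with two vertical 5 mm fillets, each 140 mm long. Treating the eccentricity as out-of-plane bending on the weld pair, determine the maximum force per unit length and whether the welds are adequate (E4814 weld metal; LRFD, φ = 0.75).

f_max ≈ 805 N/mm; NOT adequate

E48XX → F_EXX = 480 MPa.
L_w = 2 × 140 = 280 mm; section modulus (unit throat) S = 2 × L²/6 = 6533 mm².
Direct shear f_v = P/L_w = 19.4×10³/280 = 69.29 N/mm.
Moment M = P × e = 19.4×10³ × 270 = 5238000 N·mm; bending f_b = M/S = 801.7 N/mm.
f_max = √(f_v² + f_b²) = √(69.29² + 801.7²) = 804.7 N/mm.
φr_n = 0.75 × 0.6 × 480 × (0.707 × 5) = 763.6 N/mm → NOT adequate.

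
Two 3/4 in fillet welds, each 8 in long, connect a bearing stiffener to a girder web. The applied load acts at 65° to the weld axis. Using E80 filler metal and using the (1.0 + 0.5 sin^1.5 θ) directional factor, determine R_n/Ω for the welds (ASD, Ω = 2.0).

E80XX → F_EXX = 80 ksi.
t_e = 0.707 × 0.75 = 0.5302 in; A_we = 0.5302 × 16 = 8.484 in².
Directional factor: 1.0 + 0.5 sin^1.5(65°) = 1.431.
F_nw = 0.6 × 80 × 1.431 = 68.71 ksi.
R_n/Ω = (68.71 × 8.484) / 2.0 = 291.5 kips.

R_n/Ω ≈ 291 kips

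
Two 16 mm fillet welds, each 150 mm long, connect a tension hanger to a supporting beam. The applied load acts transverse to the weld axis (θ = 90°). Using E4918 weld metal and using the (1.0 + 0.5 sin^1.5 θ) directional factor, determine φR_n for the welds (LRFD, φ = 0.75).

E49XX → F_EXX = 490 MPa.
t_e = 0.707 × 16 = 11.31 mm; A_we = 11.31 × 300 = 3394 mm².
Directional factor: 1.0 + 0.5 sin^1.5(90°) = 1.5.
F_nw = 0.6 × 490 × 1.5 = 441 MPa.
φR_n = 0.75 × 441 × 3394 × 10⁻³ = 1122 kN.

φR_n ≈ 1120 kN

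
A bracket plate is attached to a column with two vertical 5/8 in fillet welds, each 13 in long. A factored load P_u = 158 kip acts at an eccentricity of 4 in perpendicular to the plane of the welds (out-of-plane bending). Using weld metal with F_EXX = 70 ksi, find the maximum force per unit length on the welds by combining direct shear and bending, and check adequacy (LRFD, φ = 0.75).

L_w = 2 × 13 = 26 in; section modulus (unit throat) S = 2 × L²/6 = 56.33 in².
Direct shear f_v = P/L_w = 158/26 = 6.077 kip/in.
Moment M = P × e = 158 × 4 = 632 kip·in; bending f_b = M/S = 11.22 kip/in.
f_max = √(f_v² + f_b²) = √(6.077² + 11.22²) = 12.76 kip/in.
φr_n = 0.75 × 0.6 × 70 × (0.707 × 0.625) = 13.92 kip/in → adequate.

f_max ≈ 12.8 kip/in; adequate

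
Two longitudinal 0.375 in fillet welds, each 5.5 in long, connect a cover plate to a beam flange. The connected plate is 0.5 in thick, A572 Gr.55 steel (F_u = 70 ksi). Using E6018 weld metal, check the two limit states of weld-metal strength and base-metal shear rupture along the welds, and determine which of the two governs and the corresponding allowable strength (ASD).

R_n/Ω ≈ 52.5 kips (weld metal governs)

E60XX → F_EXX = 60 ksi.
t_e = 0.707 × 0.375 = 0.2651 in; L = 11 in.
Weld metal: R_n/Ω = (1/2.0) × 0.6 × 60 × 0.2651 × 11 = 52.49 kips.
Base metal (shear rupture): R_n/Ω = (1/2.0) × 0.6 × 70 × 0.5 × 11 = 115.5 kips.
Governing: weld metal.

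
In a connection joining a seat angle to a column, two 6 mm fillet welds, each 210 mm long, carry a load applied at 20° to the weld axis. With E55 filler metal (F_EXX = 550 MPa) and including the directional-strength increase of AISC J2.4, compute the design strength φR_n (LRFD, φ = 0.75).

t_e = 0.707 × 6 = 4.242 mm; A_we = 4.242 × 420 = 1782 mm².
Directional factor: 1.0 + 0.5 sin^1.5(20°) = 1.1.
F_nw = 0.6 × 550 × 1.1 = 363 MPa.
φR_n = 0.75 × 363 × 1782 × 10⁻³ = 485.1 kN.

φR_n ≈ 485 kN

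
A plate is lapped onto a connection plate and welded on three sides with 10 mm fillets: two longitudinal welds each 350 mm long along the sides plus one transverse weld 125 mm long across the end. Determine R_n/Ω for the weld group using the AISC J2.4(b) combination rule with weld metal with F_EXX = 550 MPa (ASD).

t_e = 0.707 × 10 = 7.07 mm.
R_nwl = 0.6 × 550 × 7.07 × 700 × 10⁻³ = 1633 kN (longitudinal, 2 welds).
R_nwt = 0.6 × 550 × 7.07 × 125 × 10⁻³ = 291.6 kN (transverse, base value).
(i) R_nwl + R_nwt = 1925 kN; (ii) 0.85 R_nwl + 1.5 R_nwt = 1826 kN.
R_n = max = 1925 kN [governs: (i)]; R_n/Ω = 962.4 kN.

R_n/Ω ≈ 962 kN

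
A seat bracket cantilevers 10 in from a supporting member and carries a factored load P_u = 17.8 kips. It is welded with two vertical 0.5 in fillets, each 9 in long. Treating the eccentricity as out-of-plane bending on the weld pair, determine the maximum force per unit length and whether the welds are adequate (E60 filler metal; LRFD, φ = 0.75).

f_max ≈ 6.67 kip/in; adequate

E60XX → F_EXX = 60 ksi.
L_w = 2 × 9 = 18 in; section modulus (unit throat) S = 2 × L²/6 = 27 in².
Direct shear f_v = P/L_w = 17.8/18 = 0.9889 kip/in.
Moment M = P × e = 17.8 × 10 = 178 kip·in; bending f_b = M/S = 6.593 kip/in.
f_max = √(f_v² + f_b²) = √(0.9889² + 6.593²) = 6.666 kip/in.
φr_n = 0.75 × 0.6 × 60 × (0.707 × 0.5) = 9.544 kip/in → adequate.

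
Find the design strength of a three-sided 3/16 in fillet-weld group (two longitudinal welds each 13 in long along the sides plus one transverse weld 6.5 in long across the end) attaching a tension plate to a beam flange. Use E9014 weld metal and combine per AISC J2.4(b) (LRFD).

E90XX → F_EXX = 90 ksi.
t_e = 0.707 × 0.1875 = 0.1326 in.
R_nwl = 0.6 × 90 × 0.1326 × 26 = 186.1 kips (longitudinal, 2 welds).
R_nwt = 0.6 × 90 × 0.1326 × 6.5 = 46.53 kips (transverse, base value).
(i) R_nwl + R_nwt = 232.6 kips; (ii) 0.85 R_nwl + 1.5 R_nwt = 228 kips.
R_n = max = 232.6 kips [governs: (i)]; φR_n = 174.5 kips.

φR_n ≈ 174 kips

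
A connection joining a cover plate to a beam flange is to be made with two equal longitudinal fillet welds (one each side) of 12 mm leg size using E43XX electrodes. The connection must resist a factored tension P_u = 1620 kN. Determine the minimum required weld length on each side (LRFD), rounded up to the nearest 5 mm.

L = 495 mm on each side

E43XX → F_EXX = 430 MPa.
Throat t_e = 0.707 × 12 = 8.484 mm.
φr_n = 0.75 × 0.6 × 430 × 8.484 × 10⁻³ = 1.642 kN/mm.
L_req = P_u / φr_n = 1620 / 1.642 = 986.8 mm total.
Per side: 986.8 / 2 = 493.4 mm.
Round up → use L = 495 mm on each side.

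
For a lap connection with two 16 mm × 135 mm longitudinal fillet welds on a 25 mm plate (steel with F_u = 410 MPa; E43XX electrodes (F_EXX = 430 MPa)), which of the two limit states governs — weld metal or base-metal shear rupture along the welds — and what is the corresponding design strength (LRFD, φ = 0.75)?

t_e = 0.707 × 16 = 11.31 mm; L = 270 mm.
Weld metal: φR_n = 0.75 × 0.6 × 430 × 11.31 × 270 × 10⁻³ = 591 kN.
Base metal (shear rupture): φR_n = 0.75 × 0.6 × 410 × 25 × 270 × 10⁻³ = 1245 kN.
Governing: weld metal.

φR_n ≈ 591 kN (weld metal governs)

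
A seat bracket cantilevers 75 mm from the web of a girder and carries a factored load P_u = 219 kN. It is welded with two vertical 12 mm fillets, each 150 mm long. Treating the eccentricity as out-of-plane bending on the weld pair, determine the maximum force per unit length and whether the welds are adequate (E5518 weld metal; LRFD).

f_max ≈ 2310 N/mm; NOT adequate

E55XX → F_EXX = 550 MPa.
L_w = 2 × 150 = 300 mm; section modulus (unit throat) S = 2 × L²/6 = 7500 mm².
Direct shear f_v = P/L_w = 219×10³/300 = 730 N/mm.
Moment M = P × e = 219×10³ × 75 = 16425000 N·mm; bending f_b = M/S = 2190 N/mm.
f_max = √(f_v² + f_b²) = √(730² + 2190²) = 2308 N/mm.
φr_n = 0.75 × 0.6 × 550 × (0.707 × 12) = 2100 N/mm → NOT adequate.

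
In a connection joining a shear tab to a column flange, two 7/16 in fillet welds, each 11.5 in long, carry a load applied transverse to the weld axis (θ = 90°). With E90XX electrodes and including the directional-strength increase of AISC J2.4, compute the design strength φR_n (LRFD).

φR_n ≈ 432 kip

E90XX → F_EXX = 90 ksi.
t_e = 0.707 × 0.4375 = 0.3093 in; A_we = 0.3093 × 23 = 7.114 in².
Directional factor: 1.0 + 0.5 sin^1.5(90°) = 1.5.
F_nw = 0.6 × 90 × 1.5 = 81 ksi.
φR_n = 0.75 × 81 × 7.114 = 432.2 kip.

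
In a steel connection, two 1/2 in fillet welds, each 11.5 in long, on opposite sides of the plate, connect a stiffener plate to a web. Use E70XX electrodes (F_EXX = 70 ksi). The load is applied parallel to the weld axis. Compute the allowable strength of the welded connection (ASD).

Effective throat t_e = 0.707 × 0.5 = 0.3535 in.
Total length L = 23 in; A_we = 0.3535 × 23 = 8.13 in².
F_nw = 0.6 F_EXX = 0.6 × 70 = 42 ksi.
R_n = 42 × 8.13 = 341.5 kips; R_n/Ω = 341.5/2.0 = 170.7 kips.

R_n/Ω ≈ 171 kips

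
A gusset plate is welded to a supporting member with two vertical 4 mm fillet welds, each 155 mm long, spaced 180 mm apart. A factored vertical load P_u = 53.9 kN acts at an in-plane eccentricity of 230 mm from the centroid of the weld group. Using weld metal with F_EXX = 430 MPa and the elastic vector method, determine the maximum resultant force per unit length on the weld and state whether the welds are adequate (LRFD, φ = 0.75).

f_max ≈ 613 N/mm; NOT adequate

Total weld length L_w = 310 mm. Treat welds as unit-width lines.
Polar moment about centroid: J = 2[d³/12 + d(b/2)²] = 2[155³/12 + 155×90²] = 3132000 mm³.
Direct shear f_v = P/L_w = 53.9×10³ / 310 = 173.9 N/mm (vertical).
Torsion M = P·e = 53.9×10³ × 230 = 12397000 N·mm.
Critical point at (x, y) = (90, 77.5) from centroid. f_tx = M·y/J = 306.8 N/mm; f_ty = M·x/J = 356.3 N/mm.
Resultant f_max = √[f_tx² + (f_v + f_ty)²] = √[306.8² + (173.9 + 356.3)²] = 612.5 N/mm.
Capacity per unit length: φr_n = 0.75 × 0.6 × 430 × (0.707 × 4) = 547.2 N/mm.
612.5 > 547.2 → NOT adequate.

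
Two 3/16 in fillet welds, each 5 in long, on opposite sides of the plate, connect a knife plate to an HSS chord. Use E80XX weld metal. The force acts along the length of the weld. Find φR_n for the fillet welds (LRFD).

E80XX → F_EXX = 80 ksi.
Effective throat t_e = 0.707 × 0.1875 = 0.1326 in.
Total length L = 10 in; A_we = 0.1326 × 10 = 1.326 in².
F_nw = 0.6 F_EXX = 0.6 × 80 = 48 ksi.
φR_n = 0.75 × 48 × 1.326 = 47.72 kip.

φR_n ≈ 47.7 kip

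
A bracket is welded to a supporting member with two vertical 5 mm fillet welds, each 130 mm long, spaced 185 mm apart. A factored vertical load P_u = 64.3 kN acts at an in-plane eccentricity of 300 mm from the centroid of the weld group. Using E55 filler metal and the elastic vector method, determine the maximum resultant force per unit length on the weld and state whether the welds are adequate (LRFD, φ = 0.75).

E55XX → F_EXX = 550 MPa.
Total weld length L_w = 260 mm. Treat welds as unit-width lines.
Polar moment about centroid: J = 2[d³/12 + d(b/2)²] = 2[130³/12 + 130×92.5²] = 2591000 mm³.
Direct shear f_v = P/L_w = 64.3×10³ / 260 = 247.3 N/mm (vertical).
Torsion M = P·e = 64.3×10³ × 300 = 19290000 N·mm.
Critical point at (x, y) = (92.5, 65) from centroid. f_tx = M·y/J = 484 N/mm; f_ty = M·x/J = 688.7 N/mm.
Resultant f_max = √[f_tx² + (f_v + f_ty)²] = √[484² + (247.3 + 688.7)²] = 1054 N/mm.
Capacity per unit length: φr_n = 0.75 × 0.6 × 550 × (0.707 × 5) = 874.9 N/mm.
1054 > 874.9 → NOT adequate.

f_max ≈ 1050 N/mm; NOT adequate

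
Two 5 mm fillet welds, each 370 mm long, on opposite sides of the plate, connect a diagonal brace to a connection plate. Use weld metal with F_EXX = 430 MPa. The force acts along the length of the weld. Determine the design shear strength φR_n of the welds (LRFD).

Effective throat t_e = 0.707 × 5 = 3.535 mm.
Total length L = 740 mm; A_we = 3.535 × 740 = 2616 mm².
F_nw = 0.6 F_EXX = 0.6 × 430 = 258 MPa.
φR_n = 0.75 × 258 × 2616 × 10⁻³ = 506.2 kN.

φR_n ≈ 506 kN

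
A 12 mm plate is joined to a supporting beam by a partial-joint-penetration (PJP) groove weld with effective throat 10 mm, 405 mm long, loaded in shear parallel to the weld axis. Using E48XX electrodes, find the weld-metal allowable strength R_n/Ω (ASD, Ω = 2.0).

R_n/Ω ≈ 583 kN

E48XX → F_EXX = 480 MPa.
Effective throat (given) t_e = 10 mm.
A_we = 10 × 405 = 4050 mm².
F_nw = 0.6 F_EXX = 288 MPa.
R_n/Ω = (288 × 4050) / 2.0 × 10⁻³ = 583.2 kN.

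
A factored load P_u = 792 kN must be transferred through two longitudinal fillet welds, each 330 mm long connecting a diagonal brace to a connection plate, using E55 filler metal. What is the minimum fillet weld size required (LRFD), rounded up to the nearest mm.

w = 7 mm

E55XX → F_EXX = 550 MPa.
Total weld length L = 660 mm.
Required throat t_e = P_u / (φ × 0.6 F_EXX × L) = 792 / (0.75 × 0.6 × 550 × 660 × 10⁻³) = 4.848 mm.
Required leg w = t_e / 0.707 = 6.858 mm → use 7 mm.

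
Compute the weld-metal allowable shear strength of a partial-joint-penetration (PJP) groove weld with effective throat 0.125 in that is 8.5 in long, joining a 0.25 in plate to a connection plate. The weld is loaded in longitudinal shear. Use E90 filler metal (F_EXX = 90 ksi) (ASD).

R_n/Ω ≈ 28.7 kips

Effective throat (given) t_e = 0.125 in.
A_we = 0.125 × 8.5 = 1.062 in².
F_nw = 0.6 F_EXX = 54 ksi.
R_n/Ω = (54 × 1.062) / 2.0 = 28.69 kips.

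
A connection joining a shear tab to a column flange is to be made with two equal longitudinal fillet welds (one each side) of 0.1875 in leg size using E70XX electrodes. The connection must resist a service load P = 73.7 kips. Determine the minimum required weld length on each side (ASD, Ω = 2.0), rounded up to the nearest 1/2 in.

L = 13.5 in on each side

E70XX → F_EXX = 70 ksi.
Throat t_e = 0.707 × 0.1875 = 0.1326 in.
r_n/Ω = (0.6 × 70 × 0.1326) / 2.0 = 2.784 kip/in.
L_req = P / (r_n/Ω) = 73.7 / 2.784 = 26.47 in total.
Per side: 26.47 / 2 = 13.24 in.
Round up → use L = 13.5 in on each side.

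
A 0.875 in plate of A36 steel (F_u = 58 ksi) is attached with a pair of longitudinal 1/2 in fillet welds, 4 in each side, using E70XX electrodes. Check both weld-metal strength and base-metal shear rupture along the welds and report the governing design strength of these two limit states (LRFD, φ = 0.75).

φR_n ≈ 89.1 kip (weld metal governs)

E70XX → F_EXX = 70 ksi.
t_e = 0.707 × 0.5 = 0.3535 in; L = 8 in.
Weld metal: φR_n = 0.75 × 0.6 × 70 × 0.3535 × 8 = 89.08 kip.
Base metal (shear rupture): φR_n = 0.75 × 0.6 × 58 × 0.875 × 8 = 182.7 kip.
Governing: weld metal.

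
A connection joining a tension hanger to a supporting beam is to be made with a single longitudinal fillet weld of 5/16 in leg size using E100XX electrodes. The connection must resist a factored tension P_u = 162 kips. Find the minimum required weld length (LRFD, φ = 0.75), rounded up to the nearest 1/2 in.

L = 16.5 in

E100XX → F_EXX = 100 ksi.
Throat t_e = 0.707 × 0.3125 = 0.2209 in.
φr_n = 0.75 × 0.6 × 100 × 0.2209 = 9.942 kips/in.
L_req = P_u / φr_n = 162 / 9.942 = 16.29 in total.
Round up → use L = 16.5 in.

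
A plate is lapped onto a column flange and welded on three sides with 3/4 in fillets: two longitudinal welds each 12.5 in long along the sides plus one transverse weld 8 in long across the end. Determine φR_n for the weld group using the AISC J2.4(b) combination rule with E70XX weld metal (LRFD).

φR_n ≈ 555 kip

E70XX → F_EXX = 70 ksi.
t_e = 0.707 × 0.75 = 0.5302 in.
R_nwl = 0.6 × 70 × 0.5302 × 25 = 556.8 kip (longitudinal, 2 welds).
R_nwt = 0.6 × 70 × 0.5302 × 8 = 178.2 kip (transverse, base value).
(i) R_nwl + R_nwt = 734.9 kip; (ii) 0.85 R_nwl + 1.5 R_nwt = 740.5 kip.
R_n = max = 740.5 kip [governs: (ii)]; φR_n = 555.4 kip.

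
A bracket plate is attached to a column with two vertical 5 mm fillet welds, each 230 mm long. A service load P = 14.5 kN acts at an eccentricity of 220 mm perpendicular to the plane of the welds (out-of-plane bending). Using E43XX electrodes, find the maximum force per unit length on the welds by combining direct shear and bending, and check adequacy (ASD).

f_max ≈ 184 N/mm; adequate

E43XX → F_EXX = 430 MPa.
L_w = 2 × 230 = 460 mm; section modulus (unit throat) S = 2 × L²/6 = 17630 mm².
Direct shear f_v = P/L_w = 14.5×10³/460 = 31.52 N/mm.
Moment M = P × e = 14.5×10³ × 220 = 3190000 N·mm; bending f_b = M/S = 180.9 N/mm.
f_max = √(f_v² + f_b²) = √(31.52² + 180.9²) = 183.6 N/mm.
r_n/Ω = (1/2.0) × 0.6 × 430 × (0.707 × 5) = 456 N/mm → adequate.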